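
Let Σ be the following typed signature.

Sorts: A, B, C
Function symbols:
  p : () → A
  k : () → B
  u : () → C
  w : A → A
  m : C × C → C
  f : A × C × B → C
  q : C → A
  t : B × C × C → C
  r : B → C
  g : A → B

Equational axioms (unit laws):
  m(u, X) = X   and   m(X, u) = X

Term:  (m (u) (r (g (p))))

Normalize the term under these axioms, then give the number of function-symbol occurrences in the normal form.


size = 3

1. (m (u) (r (g (p))))  →  (r (g (p)))
normal form: (r (g (p)))


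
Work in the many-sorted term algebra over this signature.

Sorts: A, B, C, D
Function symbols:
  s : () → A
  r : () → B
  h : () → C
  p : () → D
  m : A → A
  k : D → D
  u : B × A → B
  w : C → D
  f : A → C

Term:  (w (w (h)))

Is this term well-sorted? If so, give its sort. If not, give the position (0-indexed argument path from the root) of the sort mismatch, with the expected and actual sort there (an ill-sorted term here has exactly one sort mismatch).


    (h) : C
  (w (h)) : D
(w (w (h))) : ✗ arg 0 at [0] has sort D, expected C

ill-sorted at position [0]: expected C, got D


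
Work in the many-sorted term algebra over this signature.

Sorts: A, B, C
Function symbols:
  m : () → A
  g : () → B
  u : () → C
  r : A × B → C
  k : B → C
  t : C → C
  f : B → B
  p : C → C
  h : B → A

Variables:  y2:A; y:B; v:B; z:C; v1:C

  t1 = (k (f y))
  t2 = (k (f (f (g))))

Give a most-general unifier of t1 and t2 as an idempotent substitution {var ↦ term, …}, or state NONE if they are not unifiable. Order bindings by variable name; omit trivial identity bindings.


{y ↦ (f (g))}


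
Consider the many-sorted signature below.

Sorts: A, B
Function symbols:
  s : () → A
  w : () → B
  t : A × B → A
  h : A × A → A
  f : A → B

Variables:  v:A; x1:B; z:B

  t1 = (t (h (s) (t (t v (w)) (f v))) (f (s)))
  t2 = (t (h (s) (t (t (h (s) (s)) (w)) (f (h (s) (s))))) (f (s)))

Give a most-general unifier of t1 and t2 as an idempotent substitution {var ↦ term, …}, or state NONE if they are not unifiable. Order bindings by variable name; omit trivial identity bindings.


{v ↦ (h (s) (s))}


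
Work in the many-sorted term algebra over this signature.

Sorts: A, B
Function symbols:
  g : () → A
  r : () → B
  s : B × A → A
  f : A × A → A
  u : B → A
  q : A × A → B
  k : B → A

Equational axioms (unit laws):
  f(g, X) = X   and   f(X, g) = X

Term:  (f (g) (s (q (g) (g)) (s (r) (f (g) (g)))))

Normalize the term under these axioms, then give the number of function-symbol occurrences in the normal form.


size = 7

1. (f (g) (s (q (g) (g)) (s (r) (f (g) (g)))))  →  (s (q (g) (g)) (s (r) (f (g) (g))))
2. (s (q (g) (g)) (s (r) (f (g) (g))))  →  (s (q (g) (g)) (s (r) (g)))
normal form: (s (q (g) (g)) (s (r) (g)))


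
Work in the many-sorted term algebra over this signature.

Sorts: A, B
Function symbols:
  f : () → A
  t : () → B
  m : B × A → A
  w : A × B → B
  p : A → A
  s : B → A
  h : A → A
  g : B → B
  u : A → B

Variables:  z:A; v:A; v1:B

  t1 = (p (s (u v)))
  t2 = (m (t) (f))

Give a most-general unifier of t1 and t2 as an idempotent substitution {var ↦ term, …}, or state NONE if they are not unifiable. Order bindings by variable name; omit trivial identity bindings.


NONE (not unifiable)

head clash or occurs-check failure — not unifiable


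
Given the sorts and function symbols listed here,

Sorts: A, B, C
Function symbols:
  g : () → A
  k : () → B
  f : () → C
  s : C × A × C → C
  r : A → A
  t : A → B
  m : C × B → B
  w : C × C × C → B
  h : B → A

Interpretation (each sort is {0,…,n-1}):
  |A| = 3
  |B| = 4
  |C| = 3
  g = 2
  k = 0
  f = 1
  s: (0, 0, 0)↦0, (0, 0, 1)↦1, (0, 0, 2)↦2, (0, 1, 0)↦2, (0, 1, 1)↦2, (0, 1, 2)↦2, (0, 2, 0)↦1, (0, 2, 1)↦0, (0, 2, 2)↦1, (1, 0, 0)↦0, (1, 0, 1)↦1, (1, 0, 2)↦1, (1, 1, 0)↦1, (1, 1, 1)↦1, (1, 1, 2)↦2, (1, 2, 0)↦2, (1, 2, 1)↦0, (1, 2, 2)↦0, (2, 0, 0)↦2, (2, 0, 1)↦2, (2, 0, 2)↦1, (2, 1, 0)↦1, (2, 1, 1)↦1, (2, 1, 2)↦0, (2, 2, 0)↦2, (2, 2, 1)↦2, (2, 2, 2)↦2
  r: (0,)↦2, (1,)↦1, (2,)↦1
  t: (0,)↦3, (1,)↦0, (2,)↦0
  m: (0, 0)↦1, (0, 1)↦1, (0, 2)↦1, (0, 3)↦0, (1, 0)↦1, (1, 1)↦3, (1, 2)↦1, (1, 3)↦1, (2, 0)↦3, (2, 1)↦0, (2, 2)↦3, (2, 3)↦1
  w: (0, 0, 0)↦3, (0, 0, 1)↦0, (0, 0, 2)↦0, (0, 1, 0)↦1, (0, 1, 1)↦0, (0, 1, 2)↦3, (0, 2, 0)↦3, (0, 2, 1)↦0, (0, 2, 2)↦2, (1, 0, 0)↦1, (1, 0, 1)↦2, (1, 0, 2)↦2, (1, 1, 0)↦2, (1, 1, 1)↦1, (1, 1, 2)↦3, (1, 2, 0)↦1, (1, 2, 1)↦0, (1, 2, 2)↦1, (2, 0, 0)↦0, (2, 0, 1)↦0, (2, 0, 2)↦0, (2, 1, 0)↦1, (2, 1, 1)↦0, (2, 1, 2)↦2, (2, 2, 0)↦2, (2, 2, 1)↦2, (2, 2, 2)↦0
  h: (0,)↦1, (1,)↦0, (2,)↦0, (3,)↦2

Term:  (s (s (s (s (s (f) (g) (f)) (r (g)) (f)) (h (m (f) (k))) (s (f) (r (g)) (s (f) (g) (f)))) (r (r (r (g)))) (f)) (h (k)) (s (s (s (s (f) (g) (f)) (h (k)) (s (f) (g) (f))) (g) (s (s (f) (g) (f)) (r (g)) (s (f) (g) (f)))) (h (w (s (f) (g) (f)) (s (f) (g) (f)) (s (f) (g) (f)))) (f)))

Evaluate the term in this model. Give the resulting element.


value = 2

  f = 1
  g = 2
  f = 1
  (s (f) (g) (f)) = s(1, 2, 1) = 0
  g = 2
  (r (g)) = r(2,) = 1
  f = 1
  (s (s (f) (g) (f)) (r (g)) (f)) = s(0, 1, 1) = 2
  f = 1
  k = 0
  (m (f) (k)) = m(1, 0) = 1
  (h (m (f) (k))) = h(1,) = 0
  f = 1
  g = 2
  (r (g)) = r(2,) = 1
  f = 1
  g = 2
  f = 1
  (s (f) (g) (f)) = s(1, 2, 1) = 0
  (s (f) (r (g)) (s (f) (g) (f))) = s(1, 1, 0) = 1
  (s (s (s (f) (g) (f)) (r (g)) (f)) (h (m (f) (k))) (s (f) (r (g)) (s (f) (g) (f)))) = s(2, 0, 1) = 2
  g = 2
  (r (g)) = r(2,) = 1
  (r (r (g))) = r(1,) = 1
  (r (r (r (g)))) = r(1,) = 1
  f = 1
  (s (s (s (s (f) (g) (f)) (r (g)) (f)) (h (m (f) (k))) (s (f) (r (g)) (s (f) (g) (f)))) (r (r (r (g)))) (f)) = s(2, 1, 1) = 1
  k = 0
  (h (k)) = h(0,) = 1
  f = 1
  g = 2
  f = 1
  (s (f) (g) (f)) = s(1, 2, 1) = 0
  k = 0
  (h (k)) = h(0,) = 1
  f = 1
  g = 2
  f = 1
  (s (f) (g) (f)) = s(1, 2, 1) = 0
  (s (s (f) (g) (f)) (h (k)) (s (f) (g) (f))) = s(0, 1, 0) = 2
  g = 2
  f = 1
  g = 2
  f = 1
  (s (f) (g) (f)) = s(1, 2, 1) = 0
  g = 2
  (r (g)) = r(2,) = 1
  f = 1
  g = 2
  f = 1
  (s (f) (g) (f)) = s(1, 2, 1) = 0
  (s (s (f) (g) (f)) (r (g)) (s (f) (g) (f))) = s(0, 1, 0) = 2
  (s (s (s (f) (g) (f)) (h (k)) (s (f) (g) (f))) (g) (s (s (f) (g) (f)) (r (g)) (s (f) (g) (f)))) = s(2, 2, 2) = 2
  f = 1
  g = 2
  f = 1
  (s (f) (g) (f)) = s(1, 2, 1) = 0
  f = 1
  g = 2
  f = 1
  (s (f) (g) (f)) = s(1, 2, 1) = 0
  f = 1
  g = 2
  f = 1
  (s (f) (g) (f)) = s(1, 2, 1) = 0
  (w (s (f) (g) (f)) (s (f) (g) (f)) (s (f) (g) (f))) = w(0, 0, 0) = 3
  (h (w (s (f) (g) (f)) (s (f) (g) (f)) (s (f) (g) (f)))) = h(3,) = 2
  f = 1
  (s (s (s (s (f) (g) (f)) (h (k)) (s (f) (g) (f))) (g) (s (s (f) (g) (f)) (r (g)) (s (f) (g) (f)))) (h (w (s (f) (g) (f)) (s (f) (g) (f)) (s (f) (g) (f)))) (f)) = s(2, 2, 1) = 2
  (s (s (s (s (s (f) (g) (f)) (r (g)) (f)) (h (m (f) (k))) (s (f) (r (g)) (s (f) (g) (f)))) (r (r (r (g)))) (f)) (h (k)) (s (s (s (s (f) (g) (f)) (h (k)) (s (f) (g) (f))) (g) (s (s (f) (g) (f)) (r (g)) (s (f) (g) (f)))) (h (w (s (f) (g) (f)) (s (f) (g) (f)) (s (f) (g) (f)))) (f))) = s(1, 1, 2) = 2


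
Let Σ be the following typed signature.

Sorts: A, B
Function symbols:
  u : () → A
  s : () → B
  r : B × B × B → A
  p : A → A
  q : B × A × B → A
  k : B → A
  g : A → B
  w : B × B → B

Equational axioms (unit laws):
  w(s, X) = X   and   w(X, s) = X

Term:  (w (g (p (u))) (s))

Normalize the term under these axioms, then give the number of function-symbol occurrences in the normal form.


size = 3

1. (w (g (p (u))) (s))  →  (g (p (u)))
normal form: (g (p (u)))


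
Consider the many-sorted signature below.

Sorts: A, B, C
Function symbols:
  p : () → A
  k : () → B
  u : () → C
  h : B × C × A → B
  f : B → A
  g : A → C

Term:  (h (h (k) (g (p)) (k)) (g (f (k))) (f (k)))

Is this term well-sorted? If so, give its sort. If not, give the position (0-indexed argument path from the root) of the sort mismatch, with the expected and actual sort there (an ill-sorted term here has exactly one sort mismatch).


    (k) : B
      (p) : A
    (g (p)) : C
    (k) : B
  (h (k) (g (p)) (k)) : ✗ arg 2 at [0, 2] has sort B, expected A
      (k) : B
    (f (k)) : A
  (g (f (k))) : C
    (k) : B
  (f (k)) : A

ill-sorted at position [0, 2]: expected A, got B


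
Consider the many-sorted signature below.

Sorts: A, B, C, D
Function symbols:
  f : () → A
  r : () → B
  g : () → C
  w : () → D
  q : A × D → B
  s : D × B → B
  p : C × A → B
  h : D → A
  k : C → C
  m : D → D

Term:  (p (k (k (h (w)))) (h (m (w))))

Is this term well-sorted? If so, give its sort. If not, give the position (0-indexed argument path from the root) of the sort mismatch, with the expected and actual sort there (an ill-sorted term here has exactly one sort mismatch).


        (w) : D
      (h (w)) : A
    (k (h (w))) : ✗ arg 0 at [0, 0, 0] has sort A, expected C
      (w) : D
    (m (w)) : D
  (h (m (w))) : A

ill-sorted at position [0, 0, 0]: expected C, got A


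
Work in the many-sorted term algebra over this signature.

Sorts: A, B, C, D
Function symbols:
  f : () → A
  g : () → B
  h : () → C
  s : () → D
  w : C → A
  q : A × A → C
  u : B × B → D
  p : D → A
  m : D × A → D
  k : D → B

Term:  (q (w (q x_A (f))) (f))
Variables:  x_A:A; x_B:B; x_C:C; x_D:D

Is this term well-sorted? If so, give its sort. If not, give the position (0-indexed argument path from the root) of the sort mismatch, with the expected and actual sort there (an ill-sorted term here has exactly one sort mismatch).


      x_A : A
      (f) : A
    (q x_A (f)) : C
  (w (q x_A (f))) : A
  (f) : A
(q (w (q x_A (f))) (f)) : C

well-sorted; sort = C


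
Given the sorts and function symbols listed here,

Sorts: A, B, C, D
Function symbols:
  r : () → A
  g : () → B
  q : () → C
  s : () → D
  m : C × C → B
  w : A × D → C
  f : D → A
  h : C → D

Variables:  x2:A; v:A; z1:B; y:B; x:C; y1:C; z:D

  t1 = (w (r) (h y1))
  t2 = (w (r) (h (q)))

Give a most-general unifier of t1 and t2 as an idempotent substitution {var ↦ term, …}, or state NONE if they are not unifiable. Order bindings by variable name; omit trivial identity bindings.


{y1 ↦ (q)}


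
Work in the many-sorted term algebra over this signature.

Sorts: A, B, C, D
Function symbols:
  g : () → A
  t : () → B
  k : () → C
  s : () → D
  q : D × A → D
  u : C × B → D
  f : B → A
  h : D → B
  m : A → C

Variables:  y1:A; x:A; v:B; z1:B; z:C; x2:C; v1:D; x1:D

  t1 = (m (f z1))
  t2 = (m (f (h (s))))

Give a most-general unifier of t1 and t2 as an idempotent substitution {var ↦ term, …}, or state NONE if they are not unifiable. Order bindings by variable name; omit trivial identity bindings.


{z1 ↦ (h (s))}


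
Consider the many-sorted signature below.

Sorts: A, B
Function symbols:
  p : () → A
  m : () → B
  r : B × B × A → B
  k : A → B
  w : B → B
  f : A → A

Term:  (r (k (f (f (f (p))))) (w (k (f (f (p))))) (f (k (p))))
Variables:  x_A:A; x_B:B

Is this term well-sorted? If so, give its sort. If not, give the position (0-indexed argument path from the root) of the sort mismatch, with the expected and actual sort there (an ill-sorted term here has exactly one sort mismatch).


ill-sorted at position [2, 0]: expected A, got B

          (p) : A
        (f (p)) : A
      (f (f (p))) : A
    (f (f (f (p)))) : A
  (k (f (f (f (p))))) : B
          (p) : A
        (f (p)) : A
      (f (f (p))) : A
    (k (f (f (p)))) : B
  (w (k (f (f (p))))) : B
      (p) : A
    (k (p)) : B
  (f (k (p))) : ✗ arg 0 at [2, 0] has sort B, expected A


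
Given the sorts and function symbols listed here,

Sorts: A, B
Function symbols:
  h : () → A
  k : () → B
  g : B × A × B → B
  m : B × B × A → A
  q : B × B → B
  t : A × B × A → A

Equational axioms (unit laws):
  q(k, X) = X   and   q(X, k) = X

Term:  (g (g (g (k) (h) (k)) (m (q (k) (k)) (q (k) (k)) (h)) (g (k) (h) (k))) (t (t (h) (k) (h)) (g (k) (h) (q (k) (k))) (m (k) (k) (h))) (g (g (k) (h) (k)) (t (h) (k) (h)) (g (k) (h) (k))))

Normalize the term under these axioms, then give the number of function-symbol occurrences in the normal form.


1. (g (g (g (k) (h) (k)) (m (q (k) (k)) (q (k) (k)) (h)) (g (k) (h) (k))) (t (t (h) (k) (h)) (g (k) (h) (q (k) (k))) (m (k) (k) (h))) (g (g (k) (h) (k)) (t (h) (k) (h)) (g (k) (h) (k))))  →  (g (g (g (k) (h) (k)) (m (k) (q (k) (k)) (h)) (g (k) (h) (k))) (t (t (h) (k) (h)) (g (k) (h) (q (k) (k))) (m (k) (k) (h))) (g (g (k) (h) (k)) (t (h) (k) (h)) (g (k) (h) (k))))
2. (g (g (g (k) (h) (k)) (m (k) (q (k) (k)) (h)) (g (k) (h) (k))) (t (t (h) (k) (h)) (g (k) (h) (q (k) (k))) (m (k) (k) (h))) (g (g (k) (h) (k)) (t (h) (k) (h)) (g (k) (h) (k))))  →  (g (g (g (k) (h) (k)) (m (k) (k) (h)) (g (k) (h) (k))) (t (t (h) (k) (h)) (g (k) (h) (q (k) (k))) (m (k) (k) (h))) (g (g (k) (h) (k)) (t (h) (k) (h)) (g (k) (h) (k))))
3. (g (g (g (k) (h) (k)) (m (k) (k) (h)) (g (k) (h) (k))) (t (t (h) (k) (h)) (g (k) (h) (q (k) (k))) (m (k) (k) (h))) (g (g (k) (h) (k)) (t (h) (k) (h)) (g (k) (h) (k))))  →  (g (g (g (k) (h) (k)) (m (k) (k) (h)) (g (k) (h) (k))) (t (t (h) (k) (h)) (g (k) (h) (k)) (m (k) (k) (h))) (g (g (k) (h) (k)) (t (h) (k) (h)) (g (k) (h) (k))))
normal form: (g (g (g (k) (h) (k)) (m (k) (k) (h)) (g (k) (h) (k))) (t (t (h) (k) (h)) (g (k) (h) (k)) (m (k) (k) (h))) (g (g (k) (h) (k)) (t (h) (k) (h)) (g (k) (h) (k))))

size = 40


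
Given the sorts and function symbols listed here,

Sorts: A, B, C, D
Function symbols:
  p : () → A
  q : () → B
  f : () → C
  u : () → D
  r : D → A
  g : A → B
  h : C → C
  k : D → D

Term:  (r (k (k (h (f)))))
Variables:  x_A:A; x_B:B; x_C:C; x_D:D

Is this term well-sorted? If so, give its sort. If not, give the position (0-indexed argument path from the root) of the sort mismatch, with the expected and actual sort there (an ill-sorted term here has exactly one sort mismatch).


ill-sorted at position [0, 0, 0]: expected D, got C

        (f) : C
      (h (f)) : C
    (k (h (f))) : ✗ arg 0 at [0, 0, 0] has sort C, expected D


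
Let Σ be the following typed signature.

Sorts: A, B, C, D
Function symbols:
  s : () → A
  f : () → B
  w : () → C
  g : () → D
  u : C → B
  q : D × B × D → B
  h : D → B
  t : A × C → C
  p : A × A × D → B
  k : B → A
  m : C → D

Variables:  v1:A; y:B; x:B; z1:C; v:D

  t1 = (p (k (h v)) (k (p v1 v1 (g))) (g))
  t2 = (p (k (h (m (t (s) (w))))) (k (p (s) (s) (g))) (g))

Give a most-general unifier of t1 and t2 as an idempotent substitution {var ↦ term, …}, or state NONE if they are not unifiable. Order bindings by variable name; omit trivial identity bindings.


{v ↦ (m (t (s) (w))), v1 ↦ (s)}


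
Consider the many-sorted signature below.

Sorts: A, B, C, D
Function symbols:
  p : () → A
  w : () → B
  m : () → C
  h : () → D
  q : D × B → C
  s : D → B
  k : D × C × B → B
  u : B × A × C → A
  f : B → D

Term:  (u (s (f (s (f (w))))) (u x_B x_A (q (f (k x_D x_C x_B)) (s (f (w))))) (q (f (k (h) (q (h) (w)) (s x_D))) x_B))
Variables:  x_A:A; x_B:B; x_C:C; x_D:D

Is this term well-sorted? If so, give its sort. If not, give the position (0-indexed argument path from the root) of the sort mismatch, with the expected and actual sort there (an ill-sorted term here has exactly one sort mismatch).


          (w) : B
        (f (w)) : D
      (s (f (w))) : B
    (f (s (f (w)))) : D
  (s (f (s (f (w))))) : B
    x_B : B
    x_A : A
          x_D : D
          x_C : C
          x_B : B
        (k x_D x_C x_B) : B
      (f (k x_D x_C x_B)) : D
          (w) : B
        (f (w)) : D
      (s (f (w))) : B
    (q (f (k x_D x_C x_B)) (s (f (w)))) : C
  (u x_B x_A (q (f (k x_D x_C x_B)) (s (f (w))))) : A
        (h) : D
          (h) : D
          (w) : B
        (q (h) (w)) : C
          x_D : D
        (s x_D) : B
      (k (h) (q (h) (w)) (s x_D)) : B
    (f (k (h) (q (h) (w)) (s x_D))) : D
    x_B : B
  (q (f (k (h) (q (h) (w)) (s x_D))) x_B) : C
(u (s (f (s (f (w))))) (u x_B x_A (q (f (k x_D x_C x_B)) (s (f (w))))) (q (f (k (h) (q (h) (w)) (s x_D))) x_B)) : A

well-sorted; sort = A


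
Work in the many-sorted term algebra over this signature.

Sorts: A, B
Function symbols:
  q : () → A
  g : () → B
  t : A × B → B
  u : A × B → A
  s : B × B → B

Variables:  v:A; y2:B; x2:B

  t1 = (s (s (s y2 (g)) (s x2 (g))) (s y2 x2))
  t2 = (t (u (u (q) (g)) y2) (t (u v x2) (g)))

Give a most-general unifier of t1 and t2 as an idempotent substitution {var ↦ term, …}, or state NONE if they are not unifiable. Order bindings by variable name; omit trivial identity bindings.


NONE (not unifiable)

head clash or occurs-check failure — not unifiable


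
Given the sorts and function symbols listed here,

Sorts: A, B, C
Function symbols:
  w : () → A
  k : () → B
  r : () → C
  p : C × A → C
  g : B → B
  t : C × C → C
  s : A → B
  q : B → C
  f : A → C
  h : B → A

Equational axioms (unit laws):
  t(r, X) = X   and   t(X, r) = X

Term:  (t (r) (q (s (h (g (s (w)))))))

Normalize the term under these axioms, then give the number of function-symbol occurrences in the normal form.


1. (t (r) (q (s (h (g (s (w)))))))  →  (q (s (h (g (s (w))))))
normal form: (q (s (h (g (s (w))))))

size = 6


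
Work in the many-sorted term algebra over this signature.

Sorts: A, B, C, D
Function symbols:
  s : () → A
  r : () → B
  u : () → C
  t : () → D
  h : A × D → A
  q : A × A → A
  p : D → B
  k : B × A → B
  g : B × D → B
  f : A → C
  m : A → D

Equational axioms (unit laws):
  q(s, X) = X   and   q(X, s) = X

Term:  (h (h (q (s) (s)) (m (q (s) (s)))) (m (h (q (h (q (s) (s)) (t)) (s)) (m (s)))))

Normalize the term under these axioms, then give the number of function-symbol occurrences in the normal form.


size = 12

1. (h (h (q (s) (s)) (m (q (s) (s)))) (m (h (q (h (q (s) (s)) (t)) (s)) (m (s)))))  →  (h (h (s) (m (q (s) (s)))) (m (h (q (h (q (s) (s)) (t)) (s)) (m (s)))))
2. (h (h (s) (m (q (s) (s)))) (m (h (q (h (q (s) (s)) (t)) (s)) (m (s)))))  →  (h (h (s) (m (s))) (m (h (q (h (q (s) (s)) (t)) (s)) (m (s)))))
3. (h (h (s) (m (s))) (m (h (q (h (q (s) (s)) (t)) (s)) (m (s)))))  →  (h (h (s) (m (s))) (m (h (h (q (s) (s)) (t)) (m (s)))))
4. (h (h (s) (m (s))) (m (h (h (q (s) (s)) (t)) (m (s)))))  →  (h (h (s) (m (s))) (m (h (h (s) (t)) (m (s)))))
normal form: (h (h (s) (m (s))) (m (h (h (s) (t)) (m (s)))))


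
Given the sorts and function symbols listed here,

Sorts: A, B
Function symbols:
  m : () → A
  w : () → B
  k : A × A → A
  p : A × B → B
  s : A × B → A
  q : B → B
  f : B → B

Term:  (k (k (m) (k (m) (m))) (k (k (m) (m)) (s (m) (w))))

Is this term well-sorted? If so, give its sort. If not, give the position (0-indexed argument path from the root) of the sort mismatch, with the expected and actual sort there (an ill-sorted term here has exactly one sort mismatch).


    (m) : A
      (m) : A
      (m) : A
    (k (m) (m)) : A
  (k (m) (k (m) (m))) : A
      (m) : A
      (m) : A
    (k (m) (m)) : A
      (m) : A
      (w) : B
    (s (m) (w)) : A
  (k (k (m) (m)) (s (m) (w))) : A
(k (k (m) (k (m) (m))) (k (k (m) (m)) (s (m) (w)))) : A

well-sorted; sort = A


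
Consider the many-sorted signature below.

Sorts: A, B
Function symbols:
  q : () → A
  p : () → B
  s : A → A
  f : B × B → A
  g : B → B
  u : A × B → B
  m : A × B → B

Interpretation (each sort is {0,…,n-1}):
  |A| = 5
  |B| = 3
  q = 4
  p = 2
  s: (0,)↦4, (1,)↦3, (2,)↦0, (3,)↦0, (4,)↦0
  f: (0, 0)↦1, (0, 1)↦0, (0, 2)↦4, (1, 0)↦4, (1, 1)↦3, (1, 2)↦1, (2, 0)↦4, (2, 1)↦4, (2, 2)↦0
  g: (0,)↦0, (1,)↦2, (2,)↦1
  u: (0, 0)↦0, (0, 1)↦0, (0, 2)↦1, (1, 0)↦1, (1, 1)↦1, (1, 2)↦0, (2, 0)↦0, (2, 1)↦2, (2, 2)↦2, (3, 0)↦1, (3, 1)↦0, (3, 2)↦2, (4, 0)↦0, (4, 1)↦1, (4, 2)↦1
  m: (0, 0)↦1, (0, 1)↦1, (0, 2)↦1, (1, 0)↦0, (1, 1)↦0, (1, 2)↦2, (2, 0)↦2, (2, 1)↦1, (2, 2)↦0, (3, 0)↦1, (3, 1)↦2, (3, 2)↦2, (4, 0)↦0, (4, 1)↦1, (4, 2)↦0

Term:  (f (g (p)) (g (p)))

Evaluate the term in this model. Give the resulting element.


  p = 2
  (g (p)) = g(2,) = 1
  p = 2
  (g (p)) = g(2,) = 1
  (f (g (p)) (g (p))) = f(1, 1) = 3

value = 3


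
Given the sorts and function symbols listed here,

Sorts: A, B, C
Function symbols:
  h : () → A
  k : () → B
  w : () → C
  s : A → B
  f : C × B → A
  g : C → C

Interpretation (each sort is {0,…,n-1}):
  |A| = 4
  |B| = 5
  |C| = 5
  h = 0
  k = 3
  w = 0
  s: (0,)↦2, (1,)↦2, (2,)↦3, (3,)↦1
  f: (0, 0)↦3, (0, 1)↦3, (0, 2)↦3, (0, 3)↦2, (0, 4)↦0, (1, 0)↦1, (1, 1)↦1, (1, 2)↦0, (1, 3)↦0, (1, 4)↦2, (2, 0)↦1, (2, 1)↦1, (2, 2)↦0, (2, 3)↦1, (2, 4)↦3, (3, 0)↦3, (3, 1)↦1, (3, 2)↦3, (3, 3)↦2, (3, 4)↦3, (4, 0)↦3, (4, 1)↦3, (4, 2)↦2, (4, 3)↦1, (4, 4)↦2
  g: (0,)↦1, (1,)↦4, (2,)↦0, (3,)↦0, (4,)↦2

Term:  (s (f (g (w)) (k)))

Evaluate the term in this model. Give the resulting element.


  w = 0
  (g (w)) = g(0,) = 1
  k = 3
  (f (g (w)) (k)) = f(1, 3) = 0
  (s (f (g (w)) (k))) = s(0,) = 2

value = 2


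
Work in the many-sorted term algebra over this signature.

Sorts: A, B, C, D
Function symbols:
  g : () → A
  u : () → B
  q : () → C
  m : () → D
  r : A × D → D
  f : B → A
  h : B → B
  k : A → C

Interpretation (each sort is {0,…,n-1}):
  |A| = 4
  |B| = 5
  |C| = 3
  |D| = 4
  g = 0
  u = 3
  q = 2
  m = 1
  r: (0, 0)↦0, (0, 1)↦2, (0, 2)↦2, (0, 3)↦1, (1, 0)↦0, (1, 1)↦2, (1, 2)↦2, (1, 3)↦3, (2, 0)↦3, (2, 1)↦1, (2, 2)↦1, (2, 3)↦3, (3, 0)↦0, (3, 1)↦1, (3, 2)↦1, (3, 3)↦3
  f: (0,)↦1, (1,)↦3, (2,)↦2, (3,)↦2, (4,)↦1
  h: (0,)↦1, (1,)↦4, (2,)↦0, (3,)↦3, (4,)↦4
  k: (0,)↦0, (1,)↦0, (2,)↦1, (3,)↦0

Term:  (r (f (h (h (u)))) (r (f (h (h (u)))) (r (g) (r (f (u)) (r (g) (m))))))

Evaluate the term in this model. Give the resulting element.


  u = 3
  (h (u)) = h(3,) = 3
  (h (h (u))) = h(3,) = 3
  (f (h (h (u)))) = f(3,) = 2
  u = 3
  (h (u)) = h(3,) = 3
  (h (h (u))) = h(3,) = 3
  (f (h (h (u)))) = f(3,) = 2
  g = 0
  u = 3
  (f (u)) = f(3,) = 2
  g = 0
  m = 1
  (r (g) (m)) = r(0, 1) = 2
  (r (f (u)) (r (g) (m))) = r(2, 2) = 1
  (r (g) (r (f (u)) (r (g) (m)))) = r(0, 1) = 2
  (r (f (h (h (u)))) (r (g) (r (f (u)) (r (g) (m))))) = r(2, 2) = 1
  (r (f (h (h (u)))) (r (f (h (h (u)))) (r (g) (r (f (u)) (r (g) (m)))))) = r(2, 1) = 1

value = 1


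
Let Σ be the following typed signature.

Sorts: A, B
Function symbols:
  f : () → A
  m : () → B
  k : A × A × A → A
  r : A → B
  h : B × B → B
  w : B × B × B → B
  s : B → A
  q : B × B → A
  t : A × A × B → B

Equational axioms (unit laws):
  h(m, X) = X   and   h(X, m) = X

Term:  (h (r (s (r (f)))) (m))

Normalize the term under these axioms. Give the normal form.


1. (h (r (s (r (f)))) (m))  →  (r (s (r (f))))

normal form = (r (s (r (f))))


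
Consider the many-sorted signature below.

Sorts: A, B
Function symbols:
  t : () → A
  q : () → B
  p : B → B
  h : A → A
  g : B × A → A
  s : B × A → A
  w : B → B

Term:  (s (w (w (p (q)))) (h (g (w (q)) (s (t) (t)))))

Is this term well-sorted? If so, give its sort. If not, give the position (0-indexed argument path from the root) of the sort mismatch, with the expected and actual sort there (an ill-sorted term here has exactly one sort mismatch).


ill-sorted at position [1, 0, 1, 0]: expected B, got A

        (q) : B
      (p (q)) : B
    (w (p (q))) : B
  (w (w (p (q)))) : B
        (q) : B
      (w (q)) : B
        (t) : A
        (t) : A
      (s (t) (t)) : ✗ arg 0 at [1, 0, 1, 0] has sort A, expected B


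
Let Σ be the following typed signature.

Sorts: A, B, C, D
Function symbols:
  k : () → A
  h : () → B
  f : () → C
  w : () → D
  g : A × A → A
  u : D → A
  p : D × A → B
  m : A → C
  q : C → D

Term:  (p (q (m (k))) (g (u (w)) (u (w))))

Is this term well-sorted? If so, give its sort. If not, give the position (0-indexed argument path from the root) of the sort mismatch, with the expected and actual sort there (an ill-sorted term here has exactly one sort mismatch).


      (k) : A
    (m (k)) : C
  (q (m (k))) : D
      (w) : D
    (u (w)) : A
      (w) : D
    (u (w)) : A
  (g (u (w)) (u (w))) : A
(p (q (m (k))) (g (u (w)) (u (w)))) : B

well-sorted; sort = B


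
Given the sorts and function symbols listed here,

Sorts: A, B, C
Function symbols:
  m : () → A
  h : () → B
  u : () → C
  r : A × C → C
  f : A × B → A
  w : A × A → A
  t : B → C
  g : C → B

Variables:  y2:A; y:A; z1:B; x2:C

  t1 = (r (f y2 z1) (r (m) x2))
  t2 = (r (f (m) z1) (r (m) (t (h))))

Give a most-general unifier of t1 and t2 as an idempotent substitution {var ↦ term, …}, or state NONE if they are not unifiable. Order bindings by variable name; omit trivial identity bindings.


{x2 ↦ (t (h)), y2 ↦ (m)}


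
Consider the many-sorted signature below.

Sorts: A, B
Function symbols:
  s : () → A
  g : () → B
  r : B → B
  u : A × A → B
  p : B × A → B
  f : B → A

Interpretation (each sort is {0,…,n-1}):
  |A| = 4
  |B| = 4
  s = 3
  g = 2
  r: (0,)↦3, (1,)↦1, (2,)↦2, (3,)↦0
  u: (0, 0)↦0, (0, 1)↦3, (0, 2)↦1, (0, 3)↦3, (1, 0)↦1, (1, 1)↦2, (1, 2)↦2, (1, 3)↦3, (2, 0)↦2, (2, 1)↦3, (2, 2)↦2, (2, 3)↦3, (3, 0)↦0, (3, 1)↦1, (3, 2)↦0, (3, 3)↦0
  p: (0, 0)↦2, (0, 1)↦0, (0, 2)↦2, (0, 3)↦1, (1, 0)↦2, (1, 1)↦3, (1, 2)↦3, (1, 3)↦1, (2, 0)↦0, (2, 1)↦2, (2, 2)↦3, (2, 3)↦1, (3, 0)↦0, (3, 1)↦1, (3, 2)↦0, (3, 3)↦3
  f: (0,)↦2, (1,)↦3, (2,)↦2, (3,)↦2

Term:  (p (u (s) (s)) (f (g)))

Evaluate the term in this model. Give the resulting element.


value = 2

  s = 3
  s = 3
  (u (s) (s)) = u(3, 3) = 0
  g = 2
  (f (g)) = f(2,) = 2
  (p (u (s) (s)) (f (g))) = p(0, 2) = 2


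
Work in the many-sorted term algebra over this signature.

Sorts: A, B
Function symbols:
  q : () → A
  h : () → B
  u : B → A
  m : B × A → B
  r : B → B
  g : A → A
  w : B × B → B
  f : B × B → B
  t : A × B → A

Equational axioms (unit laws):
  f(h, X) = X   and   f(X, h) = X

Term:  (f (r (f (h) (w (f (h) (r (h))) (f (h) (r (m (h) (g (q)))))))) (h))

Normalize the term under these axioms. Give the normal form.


normal form = (r (w (r (h)) (r (m (h) (g (q))))))

1. (f (r (f (h) (w (f (h) (r (h))) (f (h) (r (m (h) (g (q)))))))) (h))  →  (r (f (h) (w (f (h) (r (h))) (f (h) (r (m (h) (g (q))))))))
2. (r (f (h) (w (f (h) (r (h))) (f (h) (r (m (h) (g (q))))))))  →  (r (w (f (h) (r (h))) (f (h) (r (m (h) (g (q)))))))
3. (r (w (f (h) (r (h))) (f (h) (r (m (h) (g (q)))))))  →  (r (w (r (h)) (f (h) (r (m (h) (g (q)))))))
4. (r (w (r (h)) (f (h) (r (m (h) (g (q)))))))  →  (r (w (r (h)) (r (m (h) (g (q))))))


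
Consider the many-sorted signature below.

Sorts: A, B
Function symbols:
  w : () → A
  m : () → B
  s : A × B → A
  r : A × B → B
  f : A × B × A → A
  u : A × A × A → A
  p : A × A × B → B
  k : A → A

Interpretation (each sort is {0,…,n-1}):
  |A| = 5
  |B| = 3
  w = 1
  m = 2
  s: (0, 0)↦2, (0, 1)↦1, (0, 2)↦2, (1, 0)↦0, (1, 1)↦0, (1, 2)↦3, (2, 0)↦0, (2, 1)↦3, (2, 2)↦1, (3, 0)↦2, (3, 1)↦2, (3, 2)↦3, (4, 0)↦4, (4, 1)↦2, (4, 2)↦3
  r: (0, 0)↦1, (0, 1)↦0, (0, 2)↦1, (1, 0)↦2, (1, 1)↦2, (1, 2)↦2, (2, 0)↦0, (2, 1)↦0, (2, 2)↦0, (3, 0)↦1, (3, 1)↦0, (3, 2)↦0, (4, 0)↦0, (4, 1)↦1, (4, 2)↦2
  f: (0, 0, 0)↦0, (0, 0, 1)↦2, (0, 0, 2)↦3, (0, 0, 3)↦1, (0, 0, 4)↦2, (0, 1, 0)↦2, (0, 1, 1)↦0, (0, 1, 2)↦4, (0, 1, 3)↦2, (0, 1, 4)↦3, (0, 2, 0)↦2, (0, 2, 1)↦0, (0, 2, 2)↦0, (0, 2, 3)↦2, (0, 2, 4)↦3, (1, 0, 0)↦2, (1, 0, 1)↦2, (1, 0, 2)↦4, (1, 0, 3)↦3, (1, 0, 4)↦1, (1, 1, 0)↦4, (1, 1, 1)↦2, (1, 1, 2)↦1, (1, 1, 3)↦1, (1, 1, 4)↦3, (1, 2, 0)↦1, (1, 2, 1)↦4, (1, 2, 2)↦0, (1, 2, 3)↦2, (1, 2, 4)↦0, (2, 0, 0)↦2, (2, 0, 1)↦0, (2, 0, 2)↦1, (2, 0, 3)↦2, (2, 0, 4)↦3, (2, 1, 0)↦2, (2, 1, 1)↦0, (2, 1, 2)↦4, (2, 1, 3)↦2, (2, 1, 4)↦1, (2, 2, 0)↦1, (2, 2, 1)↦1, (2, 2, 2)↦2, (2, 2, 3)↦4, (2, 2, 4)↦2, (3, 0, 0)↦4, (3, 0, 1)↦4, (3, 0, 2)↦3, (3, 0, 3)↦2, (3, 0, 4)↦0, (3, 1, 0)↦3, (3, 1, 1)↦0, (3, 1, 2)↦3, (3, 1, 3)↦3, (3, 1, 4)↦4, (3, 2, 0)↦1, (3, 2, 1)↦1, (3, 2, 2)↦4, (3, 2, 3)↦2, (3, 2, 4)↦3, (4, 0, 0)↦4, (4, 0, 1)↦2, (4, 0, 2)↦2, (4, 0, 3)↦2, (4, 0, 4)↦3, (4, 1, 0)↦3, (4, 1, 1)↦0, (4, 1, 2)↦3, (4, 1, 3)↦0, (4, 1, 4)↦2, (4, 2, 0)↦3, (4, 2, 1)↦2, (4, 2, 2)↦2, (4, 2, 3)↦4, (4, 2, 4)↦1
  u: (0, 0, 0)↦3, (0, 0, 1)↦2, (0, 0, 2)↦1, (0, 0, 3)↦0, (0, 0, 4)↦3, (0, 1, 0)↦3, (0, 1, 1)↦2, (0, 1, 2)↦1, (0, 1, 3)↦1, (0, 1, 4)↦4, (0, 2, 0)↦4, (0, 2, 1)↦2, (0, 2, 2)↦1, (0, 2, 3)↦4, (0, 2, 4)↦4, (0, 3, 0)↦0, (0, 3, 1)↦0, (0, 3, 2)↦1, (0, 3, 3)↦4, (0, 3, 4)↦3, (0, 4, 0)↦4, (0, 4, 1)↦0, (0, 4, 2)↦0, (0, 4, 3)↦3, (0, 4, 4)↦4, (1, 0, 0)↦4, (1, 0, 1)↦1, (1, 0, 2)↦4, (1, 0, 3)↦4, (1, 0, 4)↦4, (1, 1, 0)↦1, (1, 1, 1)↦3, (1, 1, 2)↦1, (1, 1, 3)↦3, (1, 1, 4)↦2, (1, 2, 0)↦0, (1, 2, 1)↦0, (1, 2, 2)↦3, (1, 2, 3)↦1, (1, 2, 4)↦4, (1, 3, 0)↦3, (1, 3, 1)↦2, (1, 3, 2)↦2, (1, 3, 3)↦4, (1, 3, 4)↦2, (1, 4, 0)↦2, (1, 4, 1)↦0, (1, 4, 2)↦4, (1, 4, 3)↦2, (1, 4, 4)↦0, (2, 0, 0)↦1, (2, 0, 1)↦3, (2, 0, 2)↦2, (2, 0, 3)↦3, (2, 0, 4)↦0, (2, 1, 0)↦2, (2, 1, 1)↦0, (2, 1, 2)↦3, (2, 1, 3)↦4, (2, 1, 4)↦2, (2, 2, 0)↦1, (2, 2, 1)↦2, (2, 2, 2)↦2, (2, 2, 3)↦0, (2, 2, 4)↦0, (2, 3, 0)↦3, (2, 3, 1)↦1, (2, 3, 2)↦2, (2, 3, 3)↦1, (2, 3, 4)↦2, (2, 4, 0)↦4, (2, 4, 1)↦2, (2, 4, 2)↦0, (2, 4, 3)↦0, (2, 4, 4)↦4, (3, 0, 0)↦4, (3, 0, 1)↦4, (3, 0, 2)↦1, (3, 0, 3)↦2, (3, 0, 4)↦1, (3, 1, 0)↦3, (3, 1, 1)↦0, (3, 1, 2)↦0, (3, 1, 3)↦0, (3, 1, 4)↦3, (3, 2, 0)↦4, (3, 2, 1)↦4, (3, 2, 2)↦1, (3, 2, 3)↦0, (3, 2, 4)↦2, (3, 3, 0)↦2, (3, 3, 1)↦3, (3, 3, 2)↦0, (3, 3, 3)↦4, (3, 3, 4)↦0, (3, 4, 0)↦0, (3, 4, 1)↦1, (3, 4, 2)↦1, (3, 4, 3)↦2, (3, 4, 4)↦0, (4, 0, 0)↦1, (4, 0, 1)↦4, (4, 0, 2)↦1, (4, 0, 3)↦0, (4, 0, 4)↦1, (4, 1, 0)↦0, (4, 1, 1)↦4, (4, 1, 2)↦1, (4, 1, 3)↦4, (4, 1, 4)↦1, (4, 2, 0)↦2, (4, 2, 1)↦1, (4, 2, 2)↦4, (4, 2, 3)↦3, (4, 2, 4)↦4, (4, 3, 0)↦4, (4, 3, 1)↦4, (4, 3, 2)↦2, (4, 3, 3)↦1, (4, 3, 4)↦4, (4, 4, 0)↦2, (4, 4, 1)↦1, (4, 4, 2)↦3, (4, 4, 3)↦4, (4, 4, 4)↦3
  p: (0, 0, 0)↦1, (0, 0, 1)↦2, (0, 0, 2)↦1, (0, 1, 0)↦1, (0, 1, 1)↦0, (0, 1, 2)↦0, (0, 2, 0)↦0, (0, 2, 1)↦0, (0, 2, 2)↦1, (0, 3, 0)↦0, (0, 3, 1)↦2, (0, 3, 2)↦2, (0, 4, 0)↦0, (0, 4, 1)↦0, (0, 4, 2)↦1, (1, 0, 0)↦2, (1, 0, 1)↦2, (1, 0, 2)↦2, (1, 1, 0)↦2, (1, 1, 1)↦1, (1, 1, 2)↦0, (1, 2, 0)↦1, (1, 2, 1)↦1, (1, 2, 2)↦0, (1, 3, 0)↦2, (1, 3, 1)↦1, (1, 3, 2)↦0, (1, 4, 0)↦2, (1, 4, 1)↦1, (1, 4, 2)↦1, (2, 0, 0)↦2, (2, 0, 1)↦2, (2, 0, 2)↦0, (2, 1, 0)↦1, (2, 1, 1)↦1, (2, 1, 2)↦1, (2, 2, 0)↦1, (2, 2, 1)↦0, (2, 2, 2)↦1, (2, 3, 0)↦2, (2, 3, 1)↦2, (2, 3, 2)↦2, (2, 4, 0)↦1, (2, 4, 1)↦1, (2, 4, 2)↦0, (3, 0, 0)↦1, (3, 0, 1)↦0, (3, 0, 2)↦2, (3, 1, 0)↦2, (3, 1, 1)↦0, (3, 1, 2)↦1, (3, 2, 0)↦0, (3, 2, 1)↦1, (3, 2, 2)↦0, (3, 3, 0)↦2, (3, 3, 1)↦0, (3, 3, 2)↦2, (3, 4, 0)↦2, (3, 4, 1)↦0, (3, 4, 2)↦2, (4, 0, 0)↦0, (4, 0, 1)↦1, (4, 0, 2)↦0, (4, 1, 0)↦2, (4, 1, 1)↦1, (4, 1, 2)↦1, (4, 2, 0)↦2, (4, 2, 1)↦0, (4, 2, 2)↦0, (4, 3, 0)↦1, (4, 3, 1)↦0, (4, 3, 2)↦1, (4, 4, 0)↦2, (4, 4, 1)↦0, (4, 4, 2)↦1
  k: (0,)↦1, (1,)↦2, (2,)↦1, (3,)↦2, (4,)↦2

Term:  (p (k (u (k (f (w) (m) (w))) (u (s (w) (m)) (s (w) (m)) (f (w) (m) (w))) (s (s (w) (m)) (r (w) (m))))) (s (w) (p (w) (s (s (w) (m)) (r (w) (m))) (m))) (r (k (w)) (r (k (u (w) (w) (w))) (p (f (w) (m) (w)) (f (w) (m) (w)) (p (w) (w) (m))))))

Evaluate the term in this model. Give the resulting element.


  w = 1
  m = 2
  w = 1
  (f (w) (m) (w)) = f(1, 2, 1) = 4
  (k (f (w) (m) (w))) = k(4,) = 2
  w = 1
  m = 2
  (s (w) (m)) = s(1, 2) = 3
  w = 1
  m = 2
  (s (w) (m)) = s(1, 2) = 3
  w = 1
  m = 2
  w = 1
  (f (w) (m) (w)) = f(1, 2, 1) = 4
  (u (s (w) (m)) (s (w) (m)) (f (w) (m) (w))) = u(3, 3, 4) = 0
  w = 1
  m = 2
  (s (w) (m)) = s(1, 2) = 3
  w = 1
  m = 2
  (r (w) (m)) = r(1, 2) = 2
  (s (s (w) (m)) (r (w) (m))) = s(3, 2) = 3
  (u (k (f (w) (m) (w))) (u (s (w) (m)) (s (w) (m)) (f (w) (m) (w))) (s (s (w) (m)) (r (w) (m)))) = u(2, 0, 3) = 3
  (k (u (k (f (w) (m) (w))) (u (s (w) (m)) (s (w) (m)) (f (w) (m) (w))) (s (s (w) (m)) (r (w) (m))))) = k(3,) = 2
  w = 1
  w = 1
  w = 1
  m = 2
  (s (w) (m)) = s(1, 2) = 3
  w = 1
  m = 2
  (r (w) (m)) = r(1, 2) = 2
  (s (s (w) (m)) (r (w) (m))) = s(3, 2) = 3
  m = 2
  (p (w) (s (s (w) (m)) (r (w) (m))) (m)) = p(1, 3, 2) = 0
  (s (w) (p (w) (s (s (w) (m)) (r (w) (m))) (m))) = s(1, 0) = 0
  w = 1
  (k (w)) = k(1,) = 2
  w = 1
  w = 1
  w = 1
  (u (w) (w) (w)) = u(1, 1, 1) = 3
  (k (u (w) (w) (w))) = k(3,) = 2
  w = 1
  m = 2
  w = 1
  (f (w) (m) (w)) = f(1, 2, 1) = 4
  w = 1
  m = 2
  w = 1
  (f (w) (m) (w)) = f(1, 2, 1) = 4
  w = 1
  w = 1
  m = 2
  (p (w) (w) (m)) = p(1, 1, 2) = 0
  (p (f (w) (m) (w)) (f (w) (m) (w)) (p (w) (w) (m))) = p(4, 4, 0) = 2
  (r (k (u (w) (w) (w))) (p (f (w) (m) (w)) (f (w) (m) (w)) (p (w) (w) (m)))) = r(2, 2) = 0
  (r (k (w)) (r (k (u (w) (w) (w))) (p (f (w) (m) (w)) (f (w) (m) (w)) (p (w) (w) (m))))) = r(2, 0) = 0
  (p (k (u (k (f (w) (m) (w))) (u (s (w) (m)) (s (w) (m)) (f (w) (m) (w))) (s (s (w) (m)) (r (w) (m))))) (s (w) (p (w) (s (s (w) (m)) (r (w) (m))) (m))) (r (k (w)) (r (k (u (w) (w) (w))) (p (f (w) (m) (w)) (f (w) (m) (w)) (p (w) (w) (m)))))) = p(2, 0, 0) = 2

value = 2


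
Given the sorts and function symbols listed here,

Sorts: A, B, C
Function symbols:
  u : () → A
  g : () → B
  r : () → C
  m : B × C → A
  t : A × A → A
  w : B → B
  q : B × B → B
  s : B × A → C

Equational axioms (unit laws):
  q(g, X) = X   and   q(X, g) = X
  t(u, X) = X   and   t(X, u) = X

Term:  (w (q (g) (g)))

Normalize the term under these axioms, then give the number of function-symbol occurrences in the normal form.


size = 2

1. (w (q (g) (g)))  →  (w (g))
normal form: (w (g))


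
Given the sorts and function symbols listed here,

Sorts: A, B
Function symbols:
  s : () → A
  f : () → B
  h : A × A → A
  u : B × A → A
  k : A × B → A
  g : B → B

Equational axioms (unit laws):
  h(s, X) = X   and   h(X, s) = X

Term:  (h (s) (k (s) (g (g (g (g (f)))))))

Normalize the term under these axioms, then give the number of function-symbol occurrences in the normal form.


size = 7

1. (h (s) (k (s) (g (g (g (g (f)))))))  →  (k (s) (g (g (g (g (f))))))
normal form: (k (s) (g (g (g (g (f))))))


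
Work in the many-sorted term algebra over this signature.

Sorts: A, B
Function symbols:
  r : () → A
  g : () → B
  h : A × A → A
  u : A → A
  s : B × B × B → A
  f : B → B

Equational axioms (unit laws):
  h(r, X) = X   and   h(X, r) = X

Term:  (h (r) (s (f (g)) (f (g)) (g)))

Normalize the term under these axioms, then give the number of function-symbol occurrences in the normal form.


1. (h (r) (s (f (g)) (f (g)) (g)))  →  (s (f (g)) (f (g)) (g))
normal form: (s (f (g)) (f (g)) (g))

size = 6


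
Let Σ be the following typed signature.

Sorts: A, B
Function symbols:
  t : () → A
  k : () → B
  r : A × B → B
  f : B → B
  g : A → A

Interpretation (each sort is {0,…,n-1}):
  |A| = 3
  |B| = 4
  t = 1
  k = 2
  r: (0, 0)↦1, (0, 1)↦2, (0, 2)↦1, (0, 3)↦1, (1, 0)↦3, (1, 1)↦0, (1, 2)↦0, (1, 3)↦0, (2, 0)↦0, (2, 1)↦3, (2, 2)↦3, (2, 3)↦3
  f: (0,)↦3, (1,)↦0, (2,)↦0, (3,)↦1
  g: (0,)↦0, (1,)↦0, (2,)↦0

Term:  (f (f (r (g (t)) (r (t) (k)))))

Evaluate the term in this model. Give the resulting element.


  t = 1
  (g (t)) = g(1,) = 0
  t = 1
  k = 2
  (r (t) (k)) = r(1, 2) = 0
  (r (g (t)) (r (t) (k))) = r(0, 0) = 1
  (f (r (g (t)) (r (t) (k)))) = f(1,) = 0
  (f (f (r (g (t)) (r (t) (k))))) = f(0,) = 3

value = 3


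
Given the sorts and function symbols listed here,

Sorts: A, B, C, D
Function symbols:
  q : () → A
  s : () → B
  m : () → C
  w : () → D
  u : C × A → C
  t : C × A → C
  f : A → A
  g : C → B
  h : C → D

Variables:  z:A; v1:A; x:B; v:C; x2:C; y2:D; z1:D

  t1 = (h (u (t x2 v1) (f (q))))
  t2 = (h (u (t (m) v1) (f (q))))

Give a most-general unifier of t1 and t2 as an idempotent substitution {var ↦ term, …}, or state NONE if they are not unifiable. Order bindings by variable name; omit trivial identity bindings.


{x2 ↦ (m)}


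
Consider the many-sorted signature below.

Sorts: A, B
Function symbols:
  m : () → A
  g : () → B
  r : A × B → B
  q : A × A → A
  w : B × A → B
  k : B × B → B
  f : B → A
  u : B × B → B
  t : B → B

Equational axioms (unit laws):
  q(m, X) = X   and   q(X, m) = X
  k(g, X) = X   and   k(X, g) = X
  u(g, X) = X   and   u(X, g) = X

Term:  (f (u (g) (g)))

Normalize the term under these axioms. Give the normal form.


1. (f (u (g) (g)))  →  (f (g))

normal form = (f (g))


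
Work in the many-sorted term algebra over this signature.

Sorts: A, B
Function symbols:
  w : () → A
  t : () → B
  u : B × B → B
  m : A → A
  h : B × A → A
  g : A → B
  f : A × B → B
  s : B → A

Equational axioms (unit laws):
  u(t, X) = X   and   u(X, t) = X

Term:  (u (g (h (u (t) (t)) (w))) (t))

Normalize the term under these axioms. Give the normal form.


1. (u (g (h (u (t) (t)) (w))) (t))  →  (g (h (u (t) (t)) (w)))
2. (g (h (u (t) (t)) (w)))  →  (g (h (t) (w)))

normal form = (g (h (t) (w)))


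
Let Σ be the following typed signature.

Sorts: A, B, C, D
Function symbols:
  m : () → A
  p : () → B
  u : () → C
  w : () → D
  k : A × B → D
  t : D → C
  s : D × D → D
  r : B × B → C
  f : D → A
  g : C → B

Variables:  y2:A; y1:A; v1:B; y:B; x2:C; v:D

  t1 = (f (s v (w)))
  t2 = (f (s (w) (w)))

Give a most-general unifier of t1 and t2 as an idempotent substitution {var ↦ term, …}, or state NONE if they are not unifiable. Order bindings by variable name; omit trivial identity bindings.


{v ↦ (w)}


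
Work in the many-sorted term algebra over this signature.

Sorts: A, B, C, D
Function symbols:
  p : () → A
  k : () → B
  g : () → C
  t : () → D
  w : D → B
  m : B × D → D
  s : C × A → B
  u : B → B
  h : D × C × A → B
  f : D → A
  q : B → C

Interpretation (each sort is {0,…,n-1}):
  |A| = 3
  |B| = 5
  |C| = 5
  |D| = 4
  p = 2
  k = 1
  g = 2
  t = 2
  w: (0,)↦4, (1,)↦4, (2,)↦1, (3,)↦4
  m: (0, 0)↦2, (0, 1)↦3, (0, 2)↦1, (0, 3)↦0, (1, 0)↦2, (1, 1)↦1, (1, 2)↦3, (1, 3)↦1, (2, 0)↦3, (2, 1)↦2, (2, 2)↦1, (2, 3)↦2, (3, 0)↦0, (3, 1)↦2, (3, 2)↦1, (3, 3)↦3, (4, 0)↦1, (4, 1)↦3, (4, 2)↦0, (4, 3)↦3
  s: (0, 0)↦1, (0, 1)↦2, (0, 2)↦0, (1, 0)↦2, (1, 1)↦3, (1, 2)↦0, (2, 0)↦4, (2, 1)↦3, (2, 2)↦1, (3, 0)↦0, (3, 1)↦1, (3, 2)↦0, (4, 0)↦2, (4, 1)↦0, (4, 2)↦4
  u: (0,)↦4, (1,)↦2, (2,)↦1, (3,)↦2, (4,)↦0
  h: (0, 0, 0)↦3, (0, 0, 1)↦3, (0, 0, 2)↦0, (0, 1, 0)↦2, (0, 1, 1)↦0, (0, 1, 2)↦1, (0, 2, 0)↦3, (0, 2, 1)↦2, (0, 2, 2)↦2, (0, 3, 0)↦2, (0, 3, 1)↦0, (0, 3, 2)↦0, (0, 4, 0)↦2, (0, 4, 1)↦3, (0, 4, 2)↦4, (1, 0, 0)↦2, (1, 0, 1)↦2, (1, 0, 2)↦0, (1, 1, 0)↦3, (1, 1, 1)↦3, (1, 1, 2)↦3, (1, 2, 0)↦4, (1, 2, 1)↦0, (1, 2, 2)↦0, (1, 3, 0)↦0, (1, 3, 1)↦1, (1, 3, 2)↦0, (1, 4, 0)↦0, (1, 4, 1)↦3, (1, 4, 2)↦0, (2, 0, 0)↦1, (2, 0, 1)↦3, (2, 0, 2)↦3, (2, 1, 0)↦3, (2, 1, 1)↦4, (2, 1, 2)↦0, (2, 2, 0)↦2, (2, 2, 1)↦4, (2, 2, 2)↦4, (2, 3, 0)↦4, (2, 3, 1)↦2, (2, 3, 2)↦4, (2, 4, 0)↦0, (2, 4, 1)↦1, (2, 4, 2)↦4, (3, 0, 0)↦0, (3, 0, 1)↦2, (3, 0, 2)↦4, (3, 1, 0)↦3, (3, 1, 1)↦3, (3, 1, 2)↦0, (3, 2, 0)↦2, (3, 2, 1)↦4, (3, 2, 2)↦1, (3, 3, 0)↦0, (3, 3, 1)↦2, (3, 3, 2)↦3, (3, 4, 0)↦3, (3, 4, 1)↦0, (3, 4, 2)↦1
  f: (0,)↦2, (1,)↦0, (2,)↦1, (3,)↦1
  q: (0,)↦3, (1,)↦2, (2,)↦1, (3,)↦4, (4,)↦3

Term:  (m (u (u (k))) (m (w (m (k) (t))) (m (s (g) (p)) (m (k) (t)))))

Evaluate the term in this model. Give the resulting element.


value = 1

  k = 1
  (u (k)) = u(1,) = 2
  (u (u (k))) = u(2,) = 1
  k = 1
  t = 2
  (m (k) (t)) = m(1, 2) = 3
  (w (m (k) (t))) = w(3,) = 4
  g = 2
  p = 2
  (s (g) (p)) = s(2, 2) = 1
  k = 1
  t = 2
  (m (k) (t)) = m(1, 2) = 3
  (m (s (g) (p)) (m (k) (t))) = m(1, 3) = 1
  (m (w (m (k) (t))) (m (s (g) (p)) (m (k) (t)))) = m(4, 1) = 3
  (m (u (u (k))) (m (w (m (k) (t))) (m (s (g) (p)) (m (k) (t))))) = m(1, 3) = 1
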